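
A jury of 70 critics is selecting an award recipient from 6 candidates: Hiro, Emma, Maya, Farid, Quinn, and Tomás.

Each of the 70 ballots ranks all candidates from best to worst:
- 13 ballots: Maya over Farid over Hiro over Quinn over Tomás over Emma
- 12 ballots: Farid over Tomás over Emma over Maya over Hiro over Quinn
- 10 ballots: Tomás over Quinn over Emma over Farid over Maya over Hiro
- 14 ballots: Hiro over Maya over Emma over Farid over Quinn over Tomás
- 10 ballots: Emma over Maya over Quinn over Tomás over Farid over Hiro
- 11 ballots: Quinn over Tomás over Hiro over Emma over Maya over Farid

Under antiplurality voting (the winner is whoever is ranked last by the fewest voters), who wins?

Last-place votes: Hiro 20, Emma 13, Maya 0, Farid 11, Quinn 12, Tomás 14.

Maya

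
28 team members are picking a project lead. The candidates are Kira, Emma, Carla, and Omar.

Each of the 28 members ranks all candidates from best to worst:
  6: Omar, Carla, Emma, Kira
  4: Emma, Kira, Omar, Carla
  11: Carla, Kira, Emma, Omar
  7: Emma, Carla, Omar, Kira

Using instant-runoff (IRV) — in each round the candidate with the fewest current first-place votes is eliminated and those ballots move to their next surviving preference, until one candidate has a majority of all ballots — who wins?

Round 1: Kira 0, Emma 11, Carla 11, Omar 6. Kira eliminated.
Round 2: Emma 11, Carla 11, Omar 6. Omar eliminated.
Round 3: Emma 11, Carla 17. Carla has a majority (≥15).

Carla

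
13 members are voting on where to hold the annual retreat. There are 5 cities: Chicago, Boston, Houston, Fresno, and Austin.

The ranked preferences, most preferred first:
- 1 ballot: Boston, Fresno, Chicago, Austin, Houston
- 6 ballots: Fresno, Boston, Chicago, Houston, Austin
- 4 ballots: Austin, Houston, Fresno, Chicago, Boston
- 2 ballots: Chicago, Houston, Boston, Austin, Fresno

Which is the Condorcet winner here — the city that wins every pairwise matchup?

Fresno

Fresno vs Chicago: 11–2
Fresno vs Boston: 10–3
Fresno vs Houston: 7–6
Fresno vs Austin: 7–6
Fresno beats every other city.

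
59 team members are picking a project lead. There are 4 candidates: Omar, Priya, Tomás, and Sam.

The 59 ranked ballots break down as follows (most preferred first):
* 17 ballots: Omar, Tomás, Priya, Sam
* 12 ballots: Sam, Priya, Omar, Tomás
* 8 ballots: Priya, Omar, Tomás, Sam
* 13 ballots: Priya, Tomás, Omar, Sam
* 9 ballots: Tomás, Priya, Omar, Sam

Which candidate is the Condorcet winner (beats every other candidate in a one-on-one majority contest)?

Priya

Priya vs Omar: 42–17
Priya vs Tomás: 33–26
Priya vs Sam: 47–12
Priya beats every other candidate.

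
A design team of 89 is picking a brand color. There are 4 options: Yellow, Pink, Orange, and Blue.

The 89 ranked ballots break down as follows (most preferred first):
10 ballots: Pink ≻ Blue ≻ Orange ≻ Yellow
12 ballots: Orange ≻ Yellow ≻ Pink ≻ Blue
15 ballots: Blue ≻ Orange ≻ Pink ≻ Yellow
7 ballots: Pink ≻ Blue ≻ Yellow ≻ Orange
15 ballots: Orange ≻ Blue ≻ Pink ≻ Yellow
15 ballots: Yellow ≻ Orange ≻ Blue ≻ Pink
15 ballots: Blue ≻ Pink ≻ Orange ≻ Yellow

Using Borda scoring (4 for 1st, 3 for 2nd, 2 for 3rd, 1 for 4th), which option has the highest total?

Yellow: 10×1 + 12×3 + 15×1 + 7×2 + 15×1 + 15×4 + 15×1 = 165
Pink: 10×4 + 12×2 + 15×2 + 7×4 + 15×2 + 15×1 + 15×3 = 212
Orange: 10×2 + 12×4 + 15×3 + 7×1 + 15×4 + 15×3 + 15×2 = 255
Blue: 10×3 + 12×1 + 15×4 + 7×3 + 15×3 + 15×2 + 15×4 = 258

Blue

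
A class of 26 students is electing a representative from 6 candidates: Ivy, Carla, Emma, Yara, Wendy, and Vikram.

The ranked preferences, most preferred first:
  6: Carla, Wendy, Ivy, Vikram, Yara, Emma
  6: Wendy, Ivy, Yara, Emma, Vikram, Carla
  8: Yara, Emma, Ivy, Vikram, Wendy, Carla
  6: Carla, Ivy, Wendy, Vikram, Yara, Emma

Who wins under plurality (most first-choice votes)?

First-place votes: Ivy 0, Carla 12, Emma 0, Yara 8, Wendy 6, Vikram 0.

Carla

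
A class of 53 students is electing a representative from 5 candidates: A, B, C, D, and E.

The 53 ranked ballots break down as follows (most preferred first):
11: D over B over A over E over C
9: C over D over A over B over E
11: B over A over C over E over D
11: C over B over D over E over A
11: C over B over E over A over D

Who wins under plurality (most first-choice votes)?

C

First-place votes: A 0, B 11, C 31, D 11, E 0.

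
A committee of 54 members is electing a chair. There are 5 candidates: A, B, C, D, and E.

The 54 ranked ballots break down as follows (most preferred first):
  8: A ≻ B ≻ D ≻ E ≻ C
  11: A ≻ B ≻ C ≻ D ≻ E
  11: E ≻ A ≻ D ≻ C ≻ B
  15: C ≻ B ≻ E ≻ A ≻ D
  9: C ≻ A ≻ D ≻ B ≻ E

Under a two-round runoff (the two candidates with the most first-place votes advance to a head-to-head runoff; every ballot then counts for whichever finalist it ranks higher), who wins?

Round 1 first-place votes: A 19, B 0, C 24, D 0, E 11. C and A advance.
Runoff: C is ranked above A on 24 ballots, A above C on 30.

A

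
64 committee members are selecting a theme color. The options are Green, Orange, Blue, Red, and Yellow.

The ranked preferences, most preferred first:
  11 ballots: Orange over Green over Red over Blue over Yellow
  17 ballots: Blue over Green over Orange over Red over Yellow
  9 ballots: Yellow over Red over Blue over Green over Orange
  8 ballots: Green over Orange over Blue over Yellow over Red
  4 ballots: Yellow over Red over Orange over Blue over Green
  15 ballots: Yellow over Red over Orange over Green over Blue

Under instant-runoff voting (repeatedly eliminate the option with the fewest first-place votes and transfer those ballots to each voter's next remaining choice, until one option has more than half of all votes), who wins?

Orange

Round 1: Green 8, Orange 11, Blue 17, Red 0, Yellow 28. Red eliminated.
Round 2: Green 8, Orange 11, Blue 17, Yellow 28. Green eliminated.
Round 3: Orange 19, Blue 17, Yellow 28. Blue eliminated.
Round 4: Orange 36, Yellow 28. Orange has a majority (≥33).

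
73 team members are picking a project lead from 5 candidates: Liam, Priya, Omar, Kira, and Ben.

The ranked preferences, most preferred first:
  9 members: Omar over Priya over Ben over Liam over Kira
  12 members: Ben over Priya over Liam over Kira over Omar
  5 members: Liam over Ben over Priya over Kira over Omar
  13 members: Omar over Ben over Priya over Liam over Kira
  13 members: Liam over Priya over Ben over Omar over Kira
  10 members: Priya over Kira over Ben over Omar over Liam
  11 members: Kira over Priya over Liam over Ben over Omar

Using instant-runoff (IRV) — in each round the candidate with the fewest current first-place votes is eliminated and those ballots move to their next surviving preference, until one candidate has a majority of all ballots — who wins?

Liam

Round 1: Liam 18, Priya 10, Omar 22, Kira 11, Ben 12. Priya eliminated.
Round 2: Liam 18, Omar 22, Kira 21, Ben 12. Ben eliminated.
Round 3: Liam 30, Omar 22, Kira 21. Kira eliminated.
Round 4: Liam 41, Omar 32. Liam has a majority (≥37).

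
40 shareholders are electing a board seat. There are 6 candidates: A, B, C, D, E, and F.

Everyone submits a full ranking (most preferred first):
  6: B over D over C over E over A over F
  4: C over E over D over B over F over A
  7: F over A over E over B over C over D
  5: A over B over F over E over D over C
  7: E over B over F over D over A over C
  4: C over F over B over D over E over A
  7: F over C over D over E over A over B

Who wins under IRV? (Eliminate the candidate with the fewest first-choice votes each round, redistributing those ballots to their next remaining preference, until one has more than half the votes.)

Round 1: A 5, B 6, C 8, D 0, E 7, F 14. D eliminated.
Round 2: A 5, B 6, C 8, E 7, F 14. A eliminated.
Round 3: B 11, C 8, E 7, F 14. E eliminated.
Round 4: B 18, C 8, F 14. C eliminated.
Round 5: B 22, F 18. B has a majority (≥21).

B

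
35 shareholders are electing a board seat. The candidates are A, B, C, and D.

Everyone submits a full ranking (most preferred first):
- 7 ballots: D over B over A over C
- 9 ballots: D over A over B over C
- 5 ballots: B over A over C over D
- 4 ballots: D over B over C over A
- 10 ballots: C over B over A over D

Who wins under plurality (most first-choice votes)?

First-place votes: A 0, B 5, C 10, D 20.

D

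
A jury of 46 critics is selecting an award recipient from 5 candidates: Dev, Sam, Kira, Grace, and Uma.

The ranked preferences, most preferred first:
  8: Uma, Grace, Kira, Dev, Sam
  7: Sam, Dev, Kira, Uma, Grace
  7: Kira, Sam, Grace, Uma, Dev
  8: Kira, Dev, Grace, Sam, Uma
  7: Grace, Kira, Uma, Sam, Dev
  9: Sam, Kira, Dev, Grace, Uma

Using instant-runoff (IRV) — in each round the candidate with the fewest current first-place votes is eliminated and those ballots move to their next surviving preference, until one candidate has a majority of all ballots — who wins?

Kira

Round 1: Dev 0, Sam 16, Kira 15, Grace 7, Uma 8. Dev eliminated.
Round 2: Sam 16, Kira 15, Grace 7, Uma 8. Grace eliminated.
Round 3: Sam 16, Kira 22, Uma 8. Uma eliminated.
Round 4: Sam 16, Kira 30. Kira has a majority (≥24).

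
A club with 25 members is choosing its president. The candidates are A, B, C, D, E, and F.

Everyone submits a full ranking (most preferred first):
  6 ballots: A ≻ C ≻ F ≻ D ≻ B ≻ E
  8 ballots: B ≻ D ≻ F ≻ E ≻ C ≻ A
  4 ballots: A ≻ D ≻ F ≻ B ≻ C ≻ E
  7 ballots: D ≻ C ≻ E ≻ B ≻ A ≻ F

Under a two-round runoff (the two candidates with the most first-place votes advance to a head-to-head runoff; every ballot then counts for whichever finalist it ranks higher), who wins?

B

Round 1 first-place votes: A 10, B 8, C 0, D 7, E 0, F 0. A and B advance.
Runoff: A is ranked above B on 10 ballots, B above A on 15.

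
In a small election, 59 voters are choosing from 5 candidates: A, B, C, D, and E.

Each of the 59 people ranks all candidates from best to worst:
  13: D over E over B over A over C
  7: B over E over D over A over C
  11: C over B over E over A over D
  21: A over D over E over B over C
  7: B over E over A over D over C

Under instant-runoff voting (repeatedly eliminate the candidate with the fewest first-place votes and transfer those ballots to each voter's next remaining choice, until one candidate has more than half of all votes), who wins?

Round 1: A 21, B 14, C 11, D 13, E 0. E eliminated.
Round 2: A 21, B 14, C 11, D 13. C eliminated.
Round 3: A 21, B 25, D 13. D eliminated.
Round 4: A 21, B 38. B has a majority (≥30).

B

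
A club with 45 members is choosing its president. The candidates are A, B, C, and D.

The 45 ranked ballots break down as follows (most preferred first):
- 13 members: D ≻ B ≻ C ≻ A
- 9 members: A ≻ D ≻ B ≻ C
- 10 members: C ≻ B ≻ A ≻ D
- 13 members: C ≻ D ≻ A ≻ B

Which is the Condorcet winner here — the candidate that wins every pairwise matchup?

C

C vs A: 36–9
C vs B: 23–22
C vs D: 23–22
C beats every other candidate.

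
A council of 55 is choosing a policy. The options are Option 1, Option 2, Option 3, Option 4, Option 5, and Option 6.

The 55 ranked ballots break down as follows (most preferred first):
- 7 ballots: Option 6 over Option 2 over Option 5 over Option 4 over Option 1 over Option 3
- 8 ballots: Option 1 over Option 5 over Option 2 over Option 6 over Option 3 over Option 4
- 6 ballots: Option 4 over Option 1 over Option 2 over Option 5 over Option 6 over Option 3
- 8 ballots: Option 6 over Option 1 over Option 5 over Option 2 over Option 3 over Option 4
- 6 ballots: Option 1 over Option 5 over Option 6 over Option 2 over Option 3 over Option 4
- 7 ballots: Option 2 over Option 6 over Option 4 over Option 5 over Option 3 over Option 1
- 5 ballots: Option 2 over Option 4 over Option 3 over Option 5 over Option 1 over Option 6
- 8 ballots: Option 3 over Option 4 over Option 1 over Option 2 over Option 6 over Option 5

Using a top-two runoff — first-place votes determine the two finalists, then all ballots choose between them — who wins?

Option 1

Round 1 first-place votes: Option 1 14, Option 2 12, Option 3 8, Option 4 6, Option 5 0, Option 6 15. Option 6 and Option 1 advance.
Runoff: Option 6 is ranked above Option 1 on 22 ballots, Option 1 above Option 6 on 33.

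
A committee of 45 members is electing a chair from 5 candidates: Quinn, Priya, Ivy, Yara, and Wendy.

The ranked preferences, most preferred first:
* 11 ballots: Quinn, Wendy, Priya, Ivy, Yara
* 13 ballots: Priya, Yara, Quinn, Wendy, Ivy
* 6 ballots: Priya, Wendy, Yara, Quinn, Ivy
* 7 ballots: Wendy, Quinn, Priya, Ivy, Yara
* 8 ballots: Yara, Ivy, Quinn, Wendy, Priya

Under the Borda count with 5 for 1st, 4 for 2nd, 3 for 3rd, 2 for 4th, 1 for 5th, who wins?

Quinn

Quinn: 11×5 + 13×3 + 6×2 + 7×4 + 8×3 = 158
Priya: 11×3 + 13×5 + 6×5 + 7×3 + 8×1 = 157
Ivy: 11×2 + 13×1 + 6×1 + 7×2 + 8×4 = 87
Yara: 11×1 + 13×4 + 6×3 + 7×1 + 8×5 = 128
Wendy: 11×4 + 13×2 + 6×4 + 7×5 + 8×2 = 145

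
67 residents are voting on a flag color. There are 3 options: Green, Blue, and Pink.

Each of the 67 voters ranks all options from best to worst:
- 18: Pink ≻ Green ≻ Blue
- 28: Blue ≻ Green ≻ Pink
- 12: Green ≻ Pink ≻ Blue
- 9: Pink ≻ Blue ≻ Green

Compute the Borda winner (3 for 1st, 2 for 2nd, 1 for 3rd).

Green

Green: 18×2 + 28×2 + 12×3 + 9×1 = 137
Blue: 18×1 + 28×3 + 12×1 + 9×2 = 132
Pink: 18×3 + 28×1 + 12×2 + 9×3 = 133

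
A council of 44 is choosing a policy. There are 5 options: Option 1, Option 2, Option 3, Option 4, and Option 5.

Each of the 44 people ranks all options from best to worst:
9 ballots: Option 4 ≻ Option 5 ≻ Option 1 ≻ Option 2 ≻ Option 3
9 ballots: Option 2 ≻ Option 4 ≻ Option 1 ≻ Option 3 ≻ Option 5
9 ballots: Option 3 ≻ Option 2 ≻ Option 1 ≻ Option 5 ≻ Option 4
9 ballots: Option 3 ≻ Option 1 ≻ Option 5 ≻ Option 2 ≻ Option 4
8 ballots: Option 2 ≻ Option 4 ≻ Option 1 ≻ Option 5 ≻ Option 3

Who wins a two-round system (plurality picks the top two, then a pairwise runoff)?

Round 1 first-place votes: Option 1 0, Option 2 17, Option 3 18, Option 4 9, Option 5 0. Option 3 and Option 2 advance.
Runoff: Option 3 is ranked above Option 2 on 18 ballots, Option 2 above Option 3 on 26.

Option 2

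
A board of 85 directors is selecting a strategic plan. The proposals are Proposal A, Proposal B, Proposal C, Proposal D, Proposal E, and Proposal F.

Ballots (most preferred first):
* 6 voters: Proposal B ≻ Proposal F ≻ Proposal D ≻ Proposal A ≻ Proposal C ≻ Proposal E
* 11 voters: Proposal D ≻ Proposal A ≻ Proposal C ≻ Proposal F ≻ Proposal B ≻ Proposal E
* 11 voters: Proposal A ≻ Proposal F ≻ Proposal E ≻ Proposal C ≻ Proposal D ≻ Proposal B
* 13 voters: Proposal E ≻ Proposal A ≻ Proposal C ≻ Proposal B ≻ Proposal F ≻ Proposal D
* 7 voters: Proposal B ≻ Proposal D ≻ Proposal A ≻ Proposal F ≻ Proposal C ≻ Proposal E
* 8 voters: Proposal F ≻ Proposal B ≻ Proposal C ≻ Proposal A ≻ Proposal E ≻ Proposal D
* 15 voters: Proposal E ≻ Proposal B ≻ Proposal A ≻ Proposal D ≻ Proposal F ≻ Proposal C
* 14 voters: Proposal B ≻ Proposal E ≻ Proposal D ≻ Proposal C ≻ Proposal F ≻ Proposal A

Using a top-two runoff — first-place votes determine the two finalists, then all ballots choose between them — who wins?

Round 1 first-place votes: Proposal A 11, Proposal B 27, Proposal C 0, Proposal D 11, Proposal E 28, Proposal F 8. Proposal E and Proposal B advance.
Runoff: Proposal E is ranked above Proposal B on 39 ballots, Proposal B above Proposal E on 46.

Proposal B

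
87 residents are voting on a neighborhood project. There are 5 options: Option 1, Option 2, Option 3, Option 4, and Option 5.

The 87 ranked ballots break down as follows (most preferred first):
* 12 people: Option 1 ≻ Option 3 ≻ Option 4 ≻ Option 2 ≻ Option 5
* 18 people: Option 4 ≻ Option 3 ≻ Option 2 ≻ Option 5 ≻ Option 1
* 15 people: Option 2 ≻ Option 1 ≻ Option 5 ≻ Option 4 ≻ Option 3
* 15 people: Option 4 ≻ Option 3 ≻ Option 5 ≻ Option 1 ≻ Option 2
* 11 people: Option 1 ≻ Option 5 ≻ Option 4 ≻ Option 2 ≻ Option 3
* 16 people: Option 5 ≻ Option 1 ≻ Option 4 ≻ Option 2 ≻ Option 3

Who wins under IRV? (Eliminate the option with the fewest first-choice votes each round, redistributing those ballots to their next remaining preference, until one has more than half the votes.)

Option 1

Round 1: Option 1 23, Option 2 15, Option 3 0, Option 4 33, Option 5 16. Option 3 eliminated.
Round 2: Option 1 23, Option 2 15, Option 4 33, Option 5 16. Option 2 eliminated.
Round 3: Option 1 38, Option 4 33, Option 5 16. Option 5 eliminated.
Round 4: Option 1 54, Option 4 33. Option 1 has a majority (≥44).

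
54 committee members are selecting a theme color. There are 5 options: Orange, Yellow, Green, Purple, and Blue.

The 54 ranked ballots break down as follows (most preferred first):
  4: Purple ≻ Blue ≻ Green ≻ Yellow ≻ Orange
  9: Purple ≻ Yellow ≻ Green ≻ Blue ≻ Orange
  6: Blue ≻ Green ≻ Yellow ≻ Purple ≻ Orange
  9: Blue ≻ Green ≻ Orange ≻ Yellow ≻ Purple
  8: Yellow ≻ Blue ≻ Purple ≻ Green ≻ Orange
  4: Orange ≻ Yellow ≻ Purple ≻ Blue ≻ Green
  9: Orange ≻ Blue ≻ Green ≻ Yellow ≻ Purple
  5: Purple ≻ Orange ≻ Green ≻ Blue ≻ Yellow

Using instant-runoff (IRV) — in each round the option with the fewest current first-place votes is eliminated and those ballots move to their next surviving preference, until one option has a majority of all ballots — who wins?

Round 1: Orange 13, Yellow 8, Green 0, Purple 18, Blue 15. Green eliminated.
Round 2: Orange 13, Yellow 8, Purple 18, Blue 15. Yellow eliminated.
Round 3: Orange 13, Purple 18, Blue 23. Orange eliminated.
Round 4: Purple 22, Blue 32. Blue has a majority (≥28).

Blue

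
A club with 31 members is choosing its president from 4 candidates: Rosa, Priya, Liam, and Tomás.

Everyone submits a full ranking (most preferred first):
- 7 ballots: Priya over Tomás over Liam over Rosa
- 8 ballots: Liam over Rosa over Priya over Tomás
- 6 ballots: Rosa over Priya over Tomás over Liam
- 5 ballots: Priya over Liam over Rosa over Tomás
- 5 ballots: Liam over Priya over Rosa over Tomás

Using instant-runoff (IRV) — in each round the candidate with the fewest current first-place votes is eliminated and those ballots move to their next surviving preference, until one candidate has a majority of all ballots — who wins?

Priya

Round 1: Rosa 6, Priya 12, Liam 13, Tomás 0. Tomás eliminated.
Round 2: Rosa 6, Priya 12, Liam 13. Rosa eliminated.
Round 3: Priya 18, Liam 13. Priya has a majority (≥16).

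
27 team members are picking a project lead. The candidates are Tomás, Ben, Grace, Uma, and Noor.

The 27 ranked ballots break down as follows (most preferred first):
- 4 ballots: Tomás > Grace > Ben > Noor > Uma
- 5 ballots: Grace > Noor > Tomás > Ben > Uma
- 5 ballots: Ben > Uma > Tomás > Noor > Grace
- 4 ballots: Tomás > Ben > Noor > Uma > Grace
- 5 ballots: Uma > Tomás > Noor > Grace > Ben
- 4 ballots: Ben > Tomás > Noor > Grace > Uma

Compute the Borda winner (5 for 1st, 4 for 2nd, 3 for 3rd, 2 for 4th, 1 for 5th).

Tomás: 4×5 + 5×3 + 5×3 + 4×5 + 5×4 + 4×4 = 106
Ben: 4×3 + 5×2 + 5×5 + 4×4 + 5×1 + 4×5 = 88
Grace: 4×4 + 5×5 + 5×1 + 4×1 + 5×2 + 4×2 = 68
Uma: 4×1 + 5×1 + 5×4 + 4×2 + 5×5 + 4×1 = 66
Noor: 4×2 + 5×4 + 5×2 + 4×3 + 5×3 + 4×3 = 77

Tomás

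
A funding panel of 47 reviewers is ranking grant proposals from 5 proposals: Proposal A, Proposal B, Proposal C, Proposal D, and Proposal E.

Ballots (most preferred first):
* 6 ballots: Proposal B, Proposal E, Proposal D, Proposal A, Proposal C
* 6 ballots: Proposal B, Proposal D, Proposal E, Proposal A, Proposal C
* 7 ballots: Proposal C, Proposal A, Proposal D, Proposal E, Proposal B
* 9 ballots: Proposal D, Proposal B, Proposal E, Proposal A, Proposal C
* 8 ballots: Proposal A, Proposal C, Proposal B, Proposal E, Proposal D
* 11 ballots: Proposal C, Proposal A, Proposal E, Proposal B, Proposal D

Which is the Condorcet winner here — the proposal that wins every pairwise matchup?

Proposal A vs Proposal B: 26–21
Proposal A vs Proposal C: 29–18
Proposal A vs Proposal D: 26–21
Proposal A vs Proposal E: 26–21
Proposal A beats every other proposal.

Proposal A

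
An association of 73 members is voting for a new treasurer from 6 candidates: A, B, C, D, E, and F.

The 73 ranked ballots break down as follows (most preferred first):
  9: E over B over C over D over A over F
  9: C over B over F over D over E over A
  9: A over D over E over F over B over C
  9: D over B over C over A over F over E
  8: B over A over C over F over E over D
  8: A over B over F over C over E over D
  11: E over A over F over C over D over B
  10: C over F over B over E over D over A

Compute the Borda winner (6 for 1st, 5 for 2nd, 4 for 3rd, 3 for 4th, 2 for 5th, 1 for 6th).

B

A: 9×2 + 9×1 + 9×6 + 9×3 + 8×5 + 8×6 + 11×5 + 10×1 = 261
B: 9×5 + 9×5 + 9×2 + 9×5 + 8×6 + 8×5 + 11×1 + 10×4 = 292
C: 9×4 + 9×6 + 9×1 + 9×4 + 8×4 + 8×3 + 11×3 + 10×6 = 284
D: 9×3 + 9×3 + 9×5 + 9×6 + 8×1 + 8×1 + 11×2 + 10×2 = 211
E: 9×6 + 9×2 + 9×4 + 9×1 + 8×2 + 8×2 + 11×6 + 10×3 = 245
F: 9×1 + 9×4 + 9×3 + 9×2 + 8×3 + 8×4 + 11×4 + 10×5 = 240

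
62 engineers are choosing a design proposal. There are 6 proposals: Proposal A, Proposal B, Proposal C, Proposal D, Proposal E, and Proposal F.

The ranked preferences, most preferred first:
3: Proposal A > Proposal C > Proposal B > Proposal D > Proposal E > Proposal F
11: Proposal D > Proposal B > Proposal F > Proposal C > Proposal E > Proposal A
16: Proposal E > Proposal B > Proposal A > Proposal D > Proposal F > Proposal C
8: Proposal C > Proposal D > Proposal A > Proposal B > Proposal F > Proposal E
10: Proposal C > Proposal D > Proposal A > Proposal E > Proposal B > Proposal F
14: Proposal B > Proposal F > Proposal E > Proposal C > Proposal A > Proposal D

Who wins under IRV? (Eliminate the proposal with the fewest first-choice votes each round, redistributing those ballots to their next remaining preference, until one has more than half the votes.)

Proposal B

Round 1: Proposal A 3, Proposal B 14, Proposal C 18, Proposal D 11, Proposal E 16, Proposal F 0. Proposal F eliminated.
Round 2: Proposal A 3, Proposal B 14, Proposal C 18, Proposal D 11, Proposal E 16. Proposal A eliminated.
Round 3: Proposal B 14, Proposal C 21, Proposal D 11, Proposal E 16. Proposal D eliminated.
Round 4: Proposal B 25, Proposal C 21, Proposal E 16. Proposal E eliminated.
Round 5: Proposal B 41, Proposal C 21. Proposal B has a majority (≥32).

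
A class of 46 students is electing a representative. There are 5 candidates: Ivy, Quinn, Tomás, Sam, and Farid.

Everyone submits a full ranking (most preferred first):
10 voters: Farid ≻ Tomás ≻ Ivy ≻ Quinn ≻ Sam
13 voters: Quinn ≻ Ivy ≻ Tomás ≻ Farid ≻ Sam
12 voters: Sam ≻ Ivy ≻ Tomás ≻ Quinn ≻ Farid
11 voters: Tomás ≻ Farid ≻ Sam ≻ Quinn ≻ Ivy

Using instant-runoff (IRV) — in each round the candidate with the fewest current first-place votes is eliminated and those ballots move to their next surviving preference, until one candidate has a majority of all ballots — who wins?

Round 1: Ivy 0, Quinn 13, Tomás 11, Sam 12, Farid 10. Ivy eliminated.
Round 2: Quinn 13, Tomás 11, Sam 12, Farid 10. Farid eliminated.
Round 3: Quinn 13, Tomás 21, Sam 12. Sam eliminated.
Round 4: Quinn 13, Tomás 33. Tomás has a majority (≥24).

Tomás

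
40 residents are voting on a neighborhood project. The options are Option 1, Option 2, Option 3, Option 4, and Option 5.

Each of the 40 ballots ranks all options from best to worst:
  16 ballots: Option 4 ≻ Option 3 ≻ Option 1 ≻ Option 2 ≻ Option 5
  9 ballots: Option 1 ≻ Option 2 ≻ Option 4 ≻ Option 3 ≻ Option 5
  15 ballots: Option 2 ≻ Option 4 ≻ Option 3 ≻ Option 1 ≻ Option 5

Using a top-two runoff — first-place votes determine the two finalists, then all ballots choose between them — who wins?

Round 1 first-place votes: Option 1 9, Option 2 15, Option 3 0, Option 4 16, Option 5 0. Option 4 and Option 2 advance.
Runoff: Option 4 is ranked above Option 2 on 16 ballots, Option 2 above Option 4 on 24.

Option 2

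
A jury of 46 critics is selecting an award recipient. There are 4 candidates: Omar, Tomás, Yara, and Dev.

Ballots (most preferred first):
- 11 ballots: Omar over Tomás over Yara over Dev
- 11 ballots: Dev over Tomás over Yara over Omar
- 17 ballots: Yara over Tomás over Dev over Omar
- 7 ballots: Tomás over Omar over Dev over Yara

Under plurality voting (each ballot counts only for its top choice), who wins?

Yara

First-place votes: Omar 11, Tomás 7, Yara 17, Dev 11.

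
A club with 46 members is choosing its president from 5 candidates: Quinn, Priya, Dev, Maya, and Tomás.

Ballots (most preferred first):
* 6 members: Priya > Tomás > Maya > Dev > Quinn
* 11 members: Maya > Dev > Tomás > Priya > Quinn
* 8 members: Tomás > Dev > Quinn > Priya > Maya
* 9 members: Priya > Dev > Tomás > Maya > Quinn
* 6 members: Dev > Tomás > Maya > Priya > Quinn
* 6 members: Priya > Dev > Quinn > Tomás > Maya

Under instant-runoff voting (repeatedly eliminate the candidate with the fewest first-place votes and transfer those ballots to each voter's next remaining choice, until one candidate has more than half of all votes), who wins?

Tomás

Round 1: Quinn 0, Priya 21, Dev 6, Maya 11, Tomás 8. Quinn eliminated.
Round 2: Priya 21, Dev 6, Maya 11, Tomás 8. Dev eliminated.
Round 3: Priya 21, Maya 11, Tomás 14. Maya eliminated.
Round 4: Priya 21, Tomás 25. Tomás has a majority (≥24).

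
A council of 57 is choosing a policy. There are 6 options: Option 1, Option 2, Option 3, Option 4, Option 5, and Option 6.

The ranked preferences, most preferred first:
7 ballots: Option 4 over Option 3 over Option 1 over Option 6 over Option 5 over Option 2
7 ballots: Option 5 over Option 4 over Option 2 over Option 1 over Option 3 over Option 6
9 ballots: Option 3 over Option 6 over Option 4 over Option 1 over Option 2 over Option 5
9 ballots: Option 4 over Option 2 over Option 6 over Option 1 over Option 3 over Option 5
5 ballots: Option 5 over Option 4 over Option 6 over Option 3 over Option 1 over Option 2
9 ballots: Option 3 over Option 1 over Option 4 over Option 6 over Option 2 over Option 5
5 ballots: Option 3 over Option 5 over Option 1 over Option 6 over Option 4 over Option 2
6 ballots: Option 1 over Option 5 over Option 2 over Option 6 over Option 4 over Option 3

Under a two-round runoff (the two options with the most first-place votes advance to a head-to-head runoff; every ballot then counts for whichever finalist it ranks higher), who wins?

Option 4

Round 1 first-place votes: Option 1 6, Option 2 0, Option 3 23, Option 4 16, Option 5 12, Option 6 0. Option 3 and Option 4 advance.
Runoff: Option 3 is ranked above Option 4 on 23 ballots, Option 4 above Option 3 on 34.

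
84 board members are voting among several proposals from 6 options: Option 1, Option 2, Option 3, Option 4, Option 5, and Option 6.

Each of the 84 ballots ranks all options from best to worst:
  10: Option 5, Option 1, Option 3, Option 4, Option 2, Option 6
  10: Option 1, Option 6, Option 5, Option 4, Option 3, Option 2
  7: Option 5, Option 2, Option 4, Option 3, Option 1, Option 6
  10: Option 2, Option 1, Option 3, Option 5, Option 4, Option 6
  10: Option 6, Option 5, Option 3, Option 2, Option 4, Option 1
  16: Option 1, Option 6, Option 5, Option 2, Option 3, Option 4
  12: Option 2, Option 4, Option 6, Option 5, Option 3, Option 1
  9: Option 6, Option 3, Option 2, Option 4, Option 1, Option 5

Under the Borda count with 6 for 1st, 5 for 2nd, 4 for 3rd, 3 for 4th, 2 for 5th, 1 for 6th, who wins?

Option 1: 10×5 + 10×6 + 7×2 + 10×5 + 10×1 + 16×6 + 12×1 + 9×2 = 310
Option 2: 10×2 + 10×1 + 7×5 + 10×6 + 10×3 + 16×3 + 12×6 + 9×4 = 311
Option 3: 10×4 + 10×2 + 7×3 + 10×4 + 10×4 + 16×2 + 12×2 + 9×5 = 262
Option 4: 10×3 + 10×3 + 7×4 + 10×2 + 10×2 + 16×1 + 12×5 + 9×3 = 231
Option 5: 10×6 + 10×4 + 7×6 + 10×3 + 10×5 + 16×4 + 12×3 + 9×1 = 331
Option 6: 10×1 + 10×5 + 7×1 + 10×1 + 10×6 + 16×5 + 12×4 + 9×6 = 319

Option 5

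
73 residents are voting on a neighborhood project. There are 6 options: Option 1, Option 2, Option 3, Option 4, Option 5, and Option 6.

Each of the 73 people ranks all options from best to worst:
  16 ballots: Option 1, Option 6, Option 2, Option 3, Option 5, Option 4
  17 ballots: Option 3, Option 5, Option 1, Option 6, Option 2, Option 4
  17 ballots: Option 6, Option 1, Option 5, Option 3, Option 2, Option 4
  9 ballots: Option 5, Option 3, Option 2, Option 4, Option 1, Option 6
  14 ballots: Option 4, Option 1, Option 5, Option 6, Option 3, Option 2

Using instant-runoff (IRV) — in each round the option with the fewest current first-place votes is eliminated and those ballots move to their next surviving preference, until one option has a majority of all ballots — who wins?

Round 1: Option 1 16, Option 2 0, Option 3 17, Option 4 14, Option 5 9, Option 6 17. Option 2 eliminated.
Round 2: Option 1 16, Option 3 17, Option 4 14, Option 5 9, Option 6 17. Option 5 eliminated.
Round 3: Option 1 16, Option 3 26, Option 4 14, Option 6 17. Option 4 eliminated.
Round 4: Option 1 30, Option 3 26, Option 6 17. Option 6 eliminated.
Round 5: Option 1 47, Option 3 26. Option 1 has a majority (≥37).

Option 1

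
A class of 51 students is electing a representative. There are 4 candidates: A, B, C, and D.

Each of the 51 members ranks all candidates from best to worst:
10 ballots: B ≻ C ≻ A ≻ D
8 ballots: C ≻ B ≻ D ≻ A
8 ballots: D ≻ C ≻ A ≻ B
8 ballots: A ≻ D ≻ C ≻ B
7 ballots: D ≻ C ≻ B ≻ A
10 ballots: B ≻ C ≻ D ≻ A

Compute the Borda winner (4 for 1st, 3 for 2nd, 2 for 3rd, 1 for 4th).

C

A: 10×2 + 8×1 + 8×2 + 8×4 + 7×1 + 10×1 = 93
B: 10×4 + 8×3 + 8×1 + 8×1 + 7×2 + 10×4 = 134
C: 10×3 + 8×4 + 8×3 + 8×2 + 7×3 + 10×3 = 153
D: 10×1 + 8×2 + 8×4 + 8×3 + 7×4 + 10×2 = 130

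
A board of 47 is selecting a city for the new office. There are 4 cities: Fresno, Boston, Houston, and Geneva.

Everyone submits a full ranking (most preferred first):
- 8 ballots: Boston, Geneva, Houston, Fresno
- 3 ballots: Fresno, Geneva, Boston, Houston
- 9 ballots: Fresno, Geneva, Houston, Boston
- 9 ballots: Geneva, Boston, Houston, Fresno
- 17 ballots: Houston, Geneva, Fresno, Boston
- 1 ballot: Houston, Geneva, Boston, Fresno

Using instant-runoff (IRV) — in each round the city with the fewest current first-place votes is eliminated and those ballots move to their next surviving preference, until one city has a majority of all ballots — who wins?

Round 1: Fresno 12, Boston 8, Houston 18, Geneva 9. Boston eliminated.
Round 2: Fresno 12, Houston 18, Geneva 17. Fresno eliminated.
Round 3: Houston 18, Geneva 29. Geneva has a majority (≥24).

Geneva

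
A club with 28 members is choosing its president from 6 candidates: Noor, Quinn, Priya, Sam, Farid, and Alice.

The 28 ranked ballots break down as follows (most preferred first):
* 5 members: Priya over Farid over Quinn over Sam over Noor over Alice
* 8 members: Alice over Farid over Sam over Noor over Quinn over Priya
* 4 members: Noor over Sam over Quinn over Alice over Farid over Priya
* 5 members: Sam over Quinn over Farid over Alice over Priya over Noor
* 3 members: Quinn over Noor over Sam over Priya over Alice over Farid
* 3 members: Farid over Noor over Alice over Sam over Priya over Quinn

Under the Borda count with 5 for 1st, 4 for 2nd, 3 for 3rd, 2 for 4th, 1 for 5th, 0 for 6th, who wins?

Noor: 5×1 + 8×2 + 4×5 + 5×0 + 3×4 + 3×4 = 65
Quinn: 5×3 + 8×1 + 4×3 + 5×4 + 3×5 + 3×0 = 70
Priya: 5×5 + 8×0 + 4×0 + 5×1 + 3×2 + 3×1 = 39
Sam: 5×2 + 8×3 + 4×4 + 5×5 + 3×3 + 3×2 = 90
Farid: 5×4 + 8×4 + 4×1 + 5×3 + 3×0 + 3×5 = 86
Alice: 5×0 + 8×5 + 4×2 + 5×2 + 3×1 + 3×3 = 70

Sam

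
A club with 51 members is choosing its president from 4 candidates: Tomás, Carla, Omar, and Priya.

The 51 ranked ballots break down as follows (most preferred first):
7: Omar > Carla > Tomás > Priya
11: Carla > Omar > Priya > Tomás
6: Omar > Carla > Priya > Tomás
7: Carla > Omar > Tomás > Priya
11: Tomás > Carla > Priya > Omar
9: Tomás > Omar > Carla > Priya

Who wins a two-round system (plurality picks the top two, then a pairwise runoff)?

Round 1 first-place votes: Tomás 20, Carla 18, Omar 13, Priya 0. Tomás and Carla advance.
Runoff: Tomás is ranked above Carla on 20 ballots, Carla above Tomás on 31.

Carla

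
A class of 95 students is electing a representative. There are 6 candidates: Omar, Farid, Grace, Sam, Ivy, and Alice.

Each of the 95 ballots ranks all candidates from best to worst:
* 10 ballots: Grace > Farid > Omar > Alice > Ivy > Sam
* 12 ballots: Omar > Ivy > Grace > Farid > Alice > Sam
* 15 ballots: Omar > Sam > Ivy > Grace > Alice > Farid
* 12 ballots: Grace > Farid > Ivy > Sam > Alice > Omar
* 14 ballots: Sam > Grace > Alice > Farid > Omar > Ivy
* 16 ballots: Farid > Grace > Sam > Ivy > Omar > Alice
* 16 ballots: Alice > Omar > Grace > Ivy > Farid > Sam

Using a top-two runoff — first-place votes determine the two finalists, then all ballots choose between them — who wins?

Grace

Round 1 first-place votes: Omar 27, Farid 16, Grace 22, Sam 14, Ivy 0, Alice 16. Omar and Grace advance.
Runoff: Omar is ranked above Grace on 43 ballots, Grace above Omar on 52.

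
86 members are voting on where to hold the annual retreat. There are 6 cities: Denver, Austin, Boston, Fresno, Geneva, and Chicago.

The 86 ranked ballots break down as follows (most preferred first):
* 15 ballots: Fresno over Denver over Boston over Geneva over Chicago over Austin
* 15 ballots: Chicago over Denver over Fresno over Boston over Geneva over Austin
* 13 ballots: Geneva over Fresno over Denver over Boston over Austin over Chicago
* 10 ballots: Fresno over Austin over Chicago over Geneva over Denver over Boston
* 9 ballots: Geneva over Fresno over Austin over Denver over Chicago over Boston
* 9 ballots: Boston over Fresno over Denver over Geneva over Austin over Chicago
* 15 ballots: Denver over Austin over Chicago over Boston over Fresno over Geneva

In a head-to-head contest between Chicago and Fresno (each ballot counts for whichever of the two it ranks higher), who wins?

Chicago is ranked above Fresno on 30 ballots; Fresno above Chicago on 56.

Fresno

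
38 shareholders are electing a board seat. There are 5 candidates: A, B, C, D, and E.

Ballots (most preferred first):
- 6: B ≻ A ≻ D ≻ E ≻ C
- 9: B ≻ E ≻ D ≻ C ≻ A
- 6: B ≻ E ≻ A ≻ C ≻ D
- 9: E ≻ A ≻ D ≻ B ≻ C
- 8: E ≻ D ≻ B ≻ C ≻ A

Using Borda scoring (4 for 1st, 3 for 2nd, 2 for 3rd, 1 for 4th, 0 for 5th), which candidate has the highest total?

A: 6×3 + 9×0 + 6×2 + 9×3 + 8×0 = 57
B: 6×4 + 9×4 + 6×4 + 9×1 + 8×2 = 109
C: 6×0 + 9×1 + 6×1 + 9×0 + 8×1 = 23
D: 6×2 + 9×2 + 6×0 + 9×2 + 8×3 = 72
E: 6×1 + 9×3 + 6×3 + 9×4 + 8×4 = 119

E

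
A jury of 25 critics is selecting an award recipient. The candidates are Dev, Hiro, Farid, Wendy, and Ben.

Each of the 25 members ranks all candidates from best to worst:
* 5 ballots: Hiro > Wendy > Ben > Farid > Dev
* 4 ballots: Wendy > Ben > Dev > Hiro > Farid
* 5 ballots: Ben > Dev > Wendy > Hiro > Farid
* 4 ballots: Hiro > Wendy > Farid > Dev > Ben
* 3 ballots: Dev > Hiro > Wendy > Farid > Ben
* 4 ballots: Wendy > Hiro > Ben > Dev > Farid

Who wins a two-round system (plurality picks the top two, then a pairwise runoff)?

Round 1 first-place votes: Dev 3, Hiro 9, Farid 0, Wendy 8, Ben 5. Hiro and Wendy advance.
Runoff: Hiro is ranked above Wendy on 12 ballots, Wendy above Hiro on 13.

Wendy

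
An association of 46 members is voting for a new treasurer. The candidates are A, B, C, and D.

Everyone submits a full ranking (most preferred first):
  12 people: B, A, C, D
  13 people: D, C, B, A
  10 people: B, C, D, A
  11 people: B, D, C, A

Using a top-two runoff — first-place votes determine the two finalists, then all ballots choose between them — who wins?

Round 1 first-place votes: A 0, B 33, C 0, D 13. B and D advance.
Runoff: B is ranked above D on 33 ballots, D above B on 13.

B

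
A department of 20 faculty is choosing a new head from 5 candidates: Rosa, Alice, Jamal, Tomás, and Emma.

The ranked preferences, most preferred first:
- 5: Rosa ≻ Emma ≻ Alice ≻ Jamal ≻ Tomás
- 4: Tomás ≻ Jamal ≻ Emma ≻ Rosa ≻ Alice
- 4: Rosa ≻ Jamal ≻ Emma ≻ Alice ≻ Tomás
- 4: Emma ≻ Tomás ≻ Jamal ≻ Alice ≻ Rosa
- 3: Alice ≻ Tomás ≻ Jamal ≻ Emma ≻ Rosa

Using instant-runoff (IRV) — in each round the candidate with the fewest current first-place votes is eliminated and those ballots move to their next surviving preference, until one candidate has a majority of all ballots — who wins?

Tomás

Round 1: Rosa 9, Alice 3, Jamal 0, Tomás 4, Emma 4. Jamal eliminated.
Round 2: Rosa 9, Alice 3, Tomás 4, Emma 4. Alice eliminated.
Round 3: Rosa 9, Tomás 7, Emma 4. Emma eliminated.
Round 4: Rosa 9, Tomás 11. Tomás has a majority (≥11).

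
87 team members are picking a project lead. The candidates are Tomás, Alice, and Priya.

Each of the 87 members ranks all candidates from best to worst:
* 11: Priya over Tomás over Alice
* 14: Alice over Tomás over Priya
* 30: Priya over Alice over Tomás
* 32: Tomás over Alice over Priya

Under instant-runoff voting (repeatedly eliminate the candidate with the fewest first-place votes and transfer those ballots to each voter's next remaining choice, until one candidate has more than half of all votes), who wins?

Tomás

Round 1: Tomás 32, Alice 14, Priya 41. Alice eliminated.
Round 2: Tomás 46, Priya 41. Tomás has a majority (≥44).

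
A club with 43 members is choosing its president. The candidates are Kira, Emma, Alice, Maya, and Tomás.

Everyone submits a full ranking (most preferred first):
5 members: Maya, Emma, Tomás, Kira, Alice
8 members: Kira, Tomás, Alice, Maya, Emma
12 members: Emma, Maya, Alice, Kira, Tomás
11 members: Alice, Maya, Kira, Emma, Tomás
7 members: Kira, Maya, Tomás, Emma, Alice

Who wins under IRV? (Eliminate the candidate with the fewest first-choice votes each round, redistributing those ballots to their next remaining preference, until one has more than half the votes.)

Round 1: Kira 15, Emma 12, Alice 11, Maya 5, Tomás 0. Tomás eliminated.
Round 2: Kira 15, Emma 12, Alice 11, Maya 5. Maya eliminated.
Round 3: Kira 15, Emma 17, Alice 11. Alice eliminated.
Round 4: Kira 26, Emma 17. Kira has a majority (≥22).

Kira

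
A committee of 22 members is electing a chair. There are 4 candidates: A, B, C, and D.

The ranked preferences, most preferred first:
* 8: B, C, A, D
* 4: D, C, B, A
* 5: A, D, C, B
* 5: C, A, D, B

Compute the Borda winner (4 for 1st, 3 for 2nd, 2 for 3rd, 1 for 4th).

C

A: 8×2 + 4×1 + 5×4 + 5×3 = 55
B: 8×4 + 4×2 + 5×1 + 5×1 = 50
C: 8×3 + 4×3 + 5×2 + 5×4 = 66
D: 8×1 + 4×4 + 5×3 + 5×2 = 49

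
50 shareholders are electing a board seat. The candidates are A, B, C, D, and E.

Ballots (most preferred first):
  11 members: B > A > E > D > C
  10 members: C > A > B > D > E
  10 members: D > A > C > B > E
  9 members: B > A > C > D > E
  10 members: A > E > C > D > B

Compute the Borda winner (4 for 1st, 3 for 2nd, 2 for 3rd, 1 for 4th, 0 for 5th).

A

A: 11×3 + 10×3 + 10×3 + 9×3 + 10×4 = 160
B: 11×4 + 10×2 + 10×1 + 9×4 + 10×0 = 110
C: 11×0 + 10×4 + 10×2 + 9×2 + 10×2 = 98
D: 11×1 + 10×1 + 10×4 + 9×1 + 10×1 = 80
E: 11×2 + 10×0 + 10×0 + 9×0 + 10×3 = 52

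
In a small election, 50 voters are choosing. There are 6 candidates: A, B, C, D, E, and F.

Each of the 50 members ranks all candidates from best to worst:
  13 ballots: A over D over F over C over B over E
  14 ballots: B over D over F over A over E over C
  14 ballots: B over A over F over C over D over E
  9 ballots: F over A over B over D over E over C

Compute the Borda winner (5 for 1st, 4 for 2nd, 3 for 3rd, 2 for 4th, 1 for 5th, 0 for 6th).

A: 13×5 + 14×2 + 14×4 + 9×4 = 185
B: 13×1 + 14×5 + 14×5 + 9×3 = 180
C: 13×2 + 14×0 + 14×2 + 9×0 = 54
D: 13×4 + 14×4 + 14×1 + 9×2 = 140
E: 13×0 + 14×1 + 14×0 + 9×1 = 23
F: 13×3 + 14×3 + 14×3 + 9×5 = 168

A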